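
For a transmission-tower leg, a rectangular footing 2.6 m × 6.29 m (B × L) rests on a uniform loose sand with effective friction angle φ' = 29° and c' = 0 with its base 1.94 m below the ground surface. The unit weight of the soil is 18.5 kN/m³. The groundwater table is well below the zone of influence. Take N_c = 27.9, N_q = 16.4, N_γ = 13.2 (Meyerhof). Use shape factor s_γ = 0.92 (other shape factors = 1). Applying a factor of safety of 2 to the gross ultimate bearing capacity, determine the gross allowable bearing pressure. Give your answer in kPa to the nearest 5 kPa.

Overburden at base level: q = 18.5 × 1.94 = 35.89 kPa.
Surcharge term q·N_q = 35.89 × 16.4 = 588.6 kPa; self-weight term 0.5·γ·B·N_γ·s_γ = 0.5 × 18.5 × 2.6 × 13.2 × 0.92 = 292.06 kPa.
q_ult = 588.6 + 292.06 = 880.66 kPa.
q_all = q_ult / FS = 880.66 / 2 = 440.33 kPa.

q_all ≈ 440 kPa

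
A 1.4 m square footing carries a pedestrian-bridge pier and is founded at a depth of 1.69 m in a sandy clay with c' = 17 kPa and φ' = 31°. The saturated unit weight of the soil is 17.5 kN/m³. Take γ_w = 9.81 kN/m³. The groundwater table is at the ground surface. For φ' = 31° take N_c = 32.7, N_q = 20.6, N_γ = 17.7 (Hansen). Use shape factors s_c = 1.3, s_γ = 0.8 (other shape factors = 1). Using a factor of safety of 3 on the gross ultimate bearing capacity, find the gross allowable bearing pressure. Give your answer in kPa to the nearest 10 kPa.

q_all ≈ 360 kPa

γ' = 17.5 − 9.81 = 7.69 kN/m³ (submerged throughout). q = 7.69 × 1.69 = 12.996 kPa; the same γ' applies in the ½γBN_γ term.
c·N_c·s_c = 17 × 32.7 × 1.3 = 722.67 kPa
q·N_q = 12.996 × 20.6 = 267.72 kPa
0.5·γ·B·N_γ·s_γ = 0.5 × 7.69 × 1.4 × 17.7 × 0.8 = 76.223 kPa
q_ult = 722.67 + 267.72 + 76.223 = 1066.6 kPa.
q_all = 1066.6 / 3 = 355.54 kPa.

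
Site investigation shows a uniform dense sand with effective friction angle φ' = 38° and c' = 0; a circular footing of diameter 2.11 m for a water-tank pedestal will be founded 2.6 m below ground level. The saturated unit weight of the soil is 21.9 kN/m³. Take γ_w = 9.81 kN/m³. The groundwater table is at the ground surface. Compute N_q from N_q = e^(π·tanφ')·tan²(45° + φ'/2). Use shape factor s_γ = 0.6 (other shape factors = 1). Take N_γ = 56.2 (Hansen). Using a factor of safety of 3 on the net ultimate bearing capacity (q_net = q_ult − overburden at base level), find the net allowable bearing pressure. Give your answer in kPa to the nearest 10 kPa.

N_q = e^(π·tan38°)·tan²(64°) = 48.93.
Water table at ground surface, so effective unit weight γ' = 21.9 − 9.81 = 12.09 kN/m³ is used throughout; overburden q = 12.09 × 2.6 = 31.434 kPa; the same γ' applies in the ½γBN_γ term.
Surcharge term q·N_q = 31.434 × 48.933 = 1538.2 kPa; self-weight term 0.5·γ·B·N_γ·s_γ = 0.5 × 12.09 × 2.11 × 56.2 × 0.6 = 430.1 kPa.
q_ult = 1538.2 + 430.1 = 1968.3 kPa.
q_net = 1968.3 − 31.434 = 1936.8 kPa.
q_all(net) = 1936.8 / 3 = 645.61 kPa.

q_all(net) ≈ 650 kPa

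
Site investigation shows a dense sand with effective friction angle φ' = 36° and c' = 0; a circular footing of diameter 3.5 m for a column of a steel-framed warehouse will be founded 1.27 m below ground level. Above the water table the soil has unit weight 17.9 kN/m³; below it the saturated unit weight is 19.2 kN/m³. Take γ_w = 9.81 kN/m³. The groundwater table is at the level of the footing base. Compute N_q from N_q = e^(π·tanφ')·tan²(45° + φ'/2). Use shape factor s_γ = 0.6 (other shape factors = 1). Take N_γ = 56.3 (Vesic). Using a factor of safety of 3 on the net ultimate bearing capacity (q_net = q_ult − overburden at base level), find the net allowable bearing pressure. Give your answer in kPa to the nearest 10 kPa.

N_q = e^(π·tan36°)·tan²(63°) = 37.75.
q = γ·D_f = 17.9 × 1.27 = 22.733 kPa.
For the ½γBN_γ term take γ' = 19.2 − 9.81 = 9.39 kN/m³ (soil below base is submerged).
q·N_q = 22.733 × 37.752 = 858.23 kPa
0.5·γ·B·N_γ·s_γ = 0.5 × 9.39 × 3.5 × 56.3 × 0.6 = 555.09 kPa
q_ult = 858.23 + 555.09 = 1413.3 kPa.
q_net = 1413.3 − 22.733 = 1390.6 kPa.
q_all(net) = 1390.6 / 3 = 463.53 kPa.

q_all(net) ≈ 460 kPa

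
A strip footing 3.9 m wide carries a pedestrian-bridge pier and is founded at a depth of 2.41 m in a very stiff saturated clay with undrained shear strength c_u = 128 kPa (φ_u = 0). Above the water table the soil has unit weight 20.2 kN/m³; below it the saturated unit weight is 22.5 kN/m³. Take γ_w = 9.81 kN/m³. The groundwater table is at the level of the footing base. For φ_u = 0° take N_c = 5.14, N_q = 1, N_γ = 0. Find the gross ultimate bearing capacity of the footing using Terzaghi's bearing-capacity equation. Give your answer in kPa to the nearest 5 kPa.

Overburden at base level: q = 20.2 × 2.41 = 48.682 kPa.
Cohesion term c·N_c = 128 × 5.14 = 657.92 kPa; surcharge term q·N_q = 48.682 × 1 = 48.682 kPa.
q_ult = 657.92 + 48.682 = 706.6 kPa.

q_ult ≈ 705 kPa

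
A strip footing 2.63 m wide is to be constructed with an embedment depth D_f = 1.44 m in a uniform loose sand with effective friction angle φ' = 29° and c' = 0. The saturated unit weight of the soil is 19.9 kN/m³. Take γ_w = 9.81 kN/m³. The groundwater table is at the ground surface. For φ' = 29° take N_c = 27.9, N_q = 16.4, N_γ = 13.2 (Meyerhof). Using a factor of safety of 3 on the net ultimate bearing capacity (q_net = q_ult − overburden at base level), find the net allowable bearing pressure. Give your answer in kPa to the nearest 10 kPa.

γ' = 19.9 − 9.81 = 10.09 kN/m³ (submerged throughout). q = 10.09 × 1.44 = 14.53 kPa; the same γ' applies in the ½γBN_γ term.
q·N_q = 14.53 × 16.4 = 238.29 kPa
0.5·γ·B·N_γ = 0.5 × 10.09 × 2.63 × 13.2 = 175.14 kPa
q_ult = 238.29 + 175.14 = 413.43 kPa.
q_net = 413.43 − 14.53 = 398.9 kPa.
q_all(net) = 398.9 / 3 = 132.97 kPa.

q_all(net) ≈ 130 kPa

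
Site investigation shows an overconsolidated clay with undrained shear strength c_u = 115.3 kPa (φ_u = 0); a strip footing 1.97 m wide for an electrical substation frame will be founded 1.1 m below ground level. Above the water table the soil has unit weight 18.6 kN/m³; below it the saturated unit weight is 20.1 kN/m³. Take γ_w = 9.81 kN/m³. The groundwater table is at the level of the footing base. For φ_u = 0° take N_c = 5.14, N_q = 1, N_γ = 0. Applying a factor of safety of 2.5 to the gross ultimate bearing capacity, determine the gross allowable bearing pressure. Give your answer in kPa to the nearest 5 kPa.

Effective surcharge at the founding depth q = γ·D_f = 18.6 × 1.1 = 20.46 kPa.
q_ult = c·N_c + q·N_q
     = 115.3 × 5.14 + 20.46 × 1
     = 592.64 + 20.46 = 613.1 kPa.
q_all = q_ult / FS = 613.1 / 2.5 = 245.24 kPa.

q_all ≈ 245 kPa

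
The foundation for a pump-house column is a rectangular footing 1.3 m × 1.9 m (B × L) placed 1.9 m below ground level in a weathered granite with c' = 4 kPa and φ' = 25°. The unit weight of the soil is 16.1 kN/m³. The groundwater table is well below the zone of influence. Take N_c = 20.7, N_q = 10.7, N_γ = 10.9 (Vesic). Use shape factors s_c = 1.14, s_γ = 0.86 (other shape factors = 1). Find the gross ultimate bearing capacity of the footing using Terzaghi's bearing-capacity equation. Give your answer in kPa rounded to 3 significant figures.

q_ult ≈ 520 kPa

Overburden at base level: q = 16.1 × 1.9 = 30.59 kPa.
Cohesion term c·N_c·s_c = 4 × 20.7 × 1.14 = 94.392 kPa; surcharge term q·N_q = 30.59 × 10.7 = 327.31 kPa; self-weight term 0.5·γ·B·N_γ·s_γ = 0.5 × 16.1 × 1.3 × 10.9 × 0.86 = 98.099 kPa.
q_ult = 94.392 + 327.31 + 98.099 = 519.8 kPa.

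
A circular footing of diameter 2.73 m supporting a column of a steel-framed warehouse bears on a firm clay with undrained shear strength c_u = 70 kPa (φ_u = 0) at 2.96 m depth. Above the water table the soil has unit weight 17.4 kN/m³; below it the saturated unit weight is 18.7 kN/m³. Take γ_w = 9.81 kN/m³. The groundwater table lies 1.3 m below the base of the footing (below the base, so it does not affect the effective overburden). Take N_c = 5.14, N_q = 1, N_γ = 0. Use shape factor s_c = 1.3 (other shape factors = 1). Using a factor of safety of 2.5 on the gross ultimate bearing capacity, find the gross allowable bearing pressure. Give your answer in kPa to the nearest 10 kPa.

q_all ≈ 210 kPa

Effective surcharge at the founding depth q = γ·D_f = 17.4 × 2.96 = 51.504 kPa.
q_ult = c·N_c·s_c + q·N_q
     = 70 × 5.14 × 1.3 + 51.504 × 1
     = 467.74 + 51.504 = 519.24 kPa.
q_all = 519.24 / 2.5 = 207.7 kPa.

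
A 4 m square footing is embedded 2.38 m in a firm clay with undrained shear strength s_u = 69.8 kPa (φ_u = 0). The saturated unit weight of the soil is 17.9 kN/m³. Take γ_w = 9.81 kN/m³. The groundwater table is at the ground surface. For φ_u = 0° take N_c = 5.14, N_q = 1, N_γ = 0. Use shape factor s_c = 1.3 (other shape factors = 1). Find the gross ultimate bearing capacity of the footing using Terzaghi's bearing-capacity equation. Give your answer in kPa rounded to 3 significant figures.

q_ult ≈ 486 kPa

γ' = 17.9 − 9.81 = 8.09 kN/m³ (submerged throughout). q = 8.09 × 2.38 = 19.254 kPa.
c·N_c·s_c = 69.8 × 5.14 × 1.3 = 466.4 kPa
q·N_q = 19.254 × 1 = 19.254 kPa
q_ult = 466.4 + 19.254 = 485.66 kPa.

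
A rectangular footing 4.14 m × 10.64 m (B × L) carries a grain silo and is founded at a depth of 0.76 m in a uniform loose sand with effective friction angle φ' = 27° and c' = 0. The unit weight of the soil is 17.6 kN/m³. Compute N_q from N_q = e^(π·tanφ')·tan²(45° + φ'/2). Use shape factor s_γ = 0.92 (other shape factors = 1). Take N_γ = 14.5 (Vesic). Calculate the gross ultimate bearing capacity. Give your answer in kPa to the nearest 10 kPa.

q_ult ≈ 660 kPa

tan27° = 0.5095, so N_q = e^(π×0.5095)·tan²(58.5°) = 4.957 × 2.663 = 13.2.
Overburden at base level: q = 17.6 × 0.76 = 13.376 kPa.
Surcharge term q·N_q = 13.376 × 13.199 = 176.55 kPa; self-weight term 0.5·γ·B·N_γ·s_γ = 0.5 × 17.6 × 4.14 × 14.5 × 0.92 = 486 kPa.
q_ult = 176.55 + 486 = 662.55 kPa.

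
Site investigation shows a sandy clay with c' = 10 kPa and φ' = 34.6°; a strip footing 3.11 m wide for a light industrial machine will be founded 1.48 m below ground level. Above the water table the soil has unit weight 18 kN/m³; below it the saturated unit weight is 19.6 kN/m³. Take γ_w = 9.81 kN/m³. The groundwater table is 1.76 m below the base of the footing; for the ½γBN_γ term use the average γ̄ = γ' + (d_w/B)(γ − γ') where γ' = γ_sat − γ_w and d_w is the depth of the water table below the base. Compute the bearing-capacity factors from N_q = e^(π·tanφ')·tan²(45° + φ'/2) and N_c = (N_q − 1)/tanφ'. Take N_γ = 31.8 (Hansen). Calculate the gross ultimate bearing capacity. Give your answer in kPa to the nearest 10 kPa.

q_ult ≈ 2000 kPa

tan34.6° = 0.6899, so N_q = e^(π×0.6899)·tan²(62.3°) = 8.734 × 3.628 = 31.69.
N_c = (31.69 − 1)/tan34.6° = 44.48.
q = γ·D_f = 18 × 1.48 = 26.64 kPa.
γ' = 9.79 kN/m³; averaging over the depth B below the base, γ̄ = γ' + (d_w/B)(γ − γ') = 14.436 kN/m³.
c·N_c = 10 × 44.483 = 444.83 kPa
q·N_q = 26.64 × 31.687 = 844.14 kPa
0.5·γ·B·N_γ = 0.5 × 14.436 × 3.11 × 31.8 = 713.85 kPa
q_ult = 444.83 + 844.14 + 713.85 = 2002.8 kPa.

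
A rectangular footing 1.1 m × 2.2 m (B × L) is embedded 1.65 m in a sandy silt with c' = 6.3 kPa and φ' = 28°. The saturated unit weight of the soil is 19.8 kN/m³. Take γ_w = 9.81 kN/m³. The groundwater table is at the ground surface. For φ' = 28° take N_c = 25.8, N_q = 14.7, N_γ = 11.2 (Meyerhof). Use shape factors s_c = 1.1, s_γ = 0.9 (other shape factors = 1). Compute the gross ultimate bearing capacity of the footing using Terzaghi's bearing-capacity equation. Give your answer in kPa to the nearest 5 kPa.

Water table at ground surface, so effective unit weight γ' = 19.8 − 9.81 = 9.99 kN/m³ is used throughout; overburden q = 9.99 × 1.65 = 16.483 kPa; the same γ' applies in the ½γBN_γ term.
Cohesion term c·N_c·s_c = 6.3 × 25.8 × 1.1 = 178.79 kPa; surcharge term q·N_q = 16.483 × 14.7 = 242.31 kPa; self-weight term 0.5·γ·B·N_γ·s_γ = 0.5 × 9.99 × 1.1 × 11.2 × 0.9 = 55.385 kPa.
q_ult = 178.79 + 242.31 + 55.385 = 476.49 kPa.

q_ult ≈ 475 kPa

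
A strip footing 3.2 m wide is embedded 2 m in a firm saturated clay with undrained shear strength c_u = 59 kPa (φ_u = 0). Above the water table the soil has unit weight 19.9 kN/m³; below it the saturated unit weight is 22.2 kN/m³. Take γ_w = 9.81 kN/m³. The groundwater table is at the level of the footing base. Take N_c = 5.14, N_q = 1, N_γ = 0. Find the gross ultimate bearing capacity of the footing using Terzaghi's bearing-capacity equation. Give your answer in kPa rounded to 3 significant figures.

Effective surcharge at the founding depth q = γ·D_f = 19.9 × 2 = 39.8 kPa.
q_ult = c·N_c + q·N_q
     = 59 × 5.14 + 39.8 × 1
     = 303.26 + 39.8 = 343.06 kPa.

q_ult ≈ 343 kPa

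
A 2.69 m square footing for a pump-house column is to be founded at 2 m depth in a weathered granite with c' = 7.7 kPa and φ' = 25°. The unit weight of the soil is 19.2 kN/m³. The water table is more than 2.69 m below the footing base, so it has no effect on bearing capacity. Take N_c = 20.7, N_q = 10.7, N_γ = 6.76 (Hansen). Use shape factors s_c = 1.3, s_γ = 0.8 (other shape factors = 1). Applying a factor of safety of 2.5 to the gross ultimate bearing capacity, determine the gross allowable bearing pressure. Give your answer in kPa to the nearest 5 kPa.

Overburden at base level: q = 19.2 × 2 = 38.4 kPa.
Cohesion term c·N_c·s_c = 7.7 × 20.7 × 1.3 = 207.21 kPa; surcharge term q·N_q = 38.4 × 10.7 = 410.88 kPa; self-weight term 0.5·γ·B·N_γ·s_γ = 0.5 × 19.2 × 2.69 × 6.76 × 0.8 = 139.66 kPa.
q_ult = 207.21 + 410.88 + 139.66 = 757.74 kPa.
q_all = q_ult / FS = 757.74 / 2.5 = 303.1 kPa.

q_all ≈ 305 kPa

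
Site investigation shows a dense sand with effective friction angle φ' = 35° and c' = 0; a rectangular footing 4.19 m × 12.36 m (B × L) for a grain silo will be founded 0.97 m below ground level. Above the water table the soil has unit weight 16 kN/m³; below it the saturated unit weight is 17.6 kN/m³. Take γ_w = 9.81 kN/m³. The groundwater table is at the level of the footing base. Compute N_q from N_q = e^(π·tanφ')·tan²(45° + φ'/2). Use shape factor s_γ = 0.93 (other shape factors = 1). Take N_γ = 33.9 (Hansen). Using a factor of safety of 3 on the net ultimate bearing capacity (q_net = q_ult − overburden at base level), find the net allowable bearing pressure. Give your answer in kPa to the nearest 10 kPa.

q_all(net) ≈ 340 kPa

N_q = e^(π·tan35°)·tan²(62.5°) = 33.3.
q = γ·D_f = 16 × 0.97 = 15.52 kPa.
For the ½γBN_γ term take γ' = 17.6 − 9.81 = 7.79 kN/m³ (soil below base is submerged).
q·N_q = 15.52 × 33.296 = 516.76 kPa
0.5·γ·B·N_γ·s_γ = 0.5 × 7.79 × 4.19 × 33.9 × 0.93 = 514.52 kPa
q_ult = 516.76 + 514.52 = 1031.3 kPa.
q_net = 1031.3 − 15.52 = 1015.8 kPa.
q_all(net) = 1015.8 / 3 = 338.59 kPa.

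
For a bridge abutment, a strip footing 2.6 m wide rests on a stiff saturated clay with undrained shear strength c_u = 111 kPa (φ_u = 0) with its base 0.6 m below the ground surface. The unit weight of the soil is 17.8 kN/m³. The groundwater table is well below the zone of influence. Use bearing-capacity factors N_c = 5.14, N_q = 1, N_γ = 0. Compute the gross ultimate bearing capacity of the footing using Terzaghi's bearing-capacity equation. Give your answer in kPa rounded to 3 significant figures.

Effective surcharge at the founding depth q = γ·D_f = 17.8 × 0.6 = 10.68 kPa.
q_ult = c·N_c + q·N_q
     = 111 × 5.14 + 10.68 × 1
     = 570.54 + 10.68 = 581.22 kPa.

q_ult ≈ 581 kPa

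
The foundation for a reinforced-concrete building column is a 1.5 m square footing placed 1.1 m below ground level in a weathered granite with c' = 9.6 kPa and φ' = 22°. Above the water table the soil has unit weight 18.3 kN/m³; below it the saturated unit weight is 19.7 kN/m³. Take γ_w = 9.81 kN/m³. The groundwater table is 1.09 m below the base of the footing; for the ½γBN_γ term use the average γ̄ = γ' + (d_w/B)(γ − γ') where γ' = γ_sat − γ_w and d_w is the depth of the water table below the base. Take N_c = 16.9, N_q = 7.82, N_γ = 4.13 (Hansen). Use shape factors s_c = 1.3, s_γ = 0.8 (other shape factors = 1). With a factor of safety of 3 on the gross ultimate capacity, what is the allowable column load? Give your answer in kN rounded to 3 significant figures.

P_all ≈ 306 kN

Overburden at base level: q = 18.3 × 1.1 = 20.13 kPa.
The water table is 1.09 m below the base (< B = 1.5 m), so the ½γBN_γ term uses γ̄ = γ' + (d_w/B)(γ − γ') = 9.89 + (1.09/1.5)(18.3 − 9.89) = 16.001 kN/m³.
Cohesion term c·N_c·s_c = 9.6 × 16.9 × 1.3 = 210.91 kPa; surcharge term q·N_q = 20.13 × 7.82 = 157.42 kPa; self-weight term 0.5·γ·B·N_γ·s_γ = 0.5 × 16.001 × 1.5 × 4.13 × 0.8 = 39.651 kPa.
q_ult = 210.91 + 157.42 + 39.651 = 407.98 kPa.
Gross allowable pressure q_all = 407.98 / 3 = 135.99 kPa.
Footing area = 2.25 m², so allowable column load = 135.99 × 2.25 = 305.98 kN.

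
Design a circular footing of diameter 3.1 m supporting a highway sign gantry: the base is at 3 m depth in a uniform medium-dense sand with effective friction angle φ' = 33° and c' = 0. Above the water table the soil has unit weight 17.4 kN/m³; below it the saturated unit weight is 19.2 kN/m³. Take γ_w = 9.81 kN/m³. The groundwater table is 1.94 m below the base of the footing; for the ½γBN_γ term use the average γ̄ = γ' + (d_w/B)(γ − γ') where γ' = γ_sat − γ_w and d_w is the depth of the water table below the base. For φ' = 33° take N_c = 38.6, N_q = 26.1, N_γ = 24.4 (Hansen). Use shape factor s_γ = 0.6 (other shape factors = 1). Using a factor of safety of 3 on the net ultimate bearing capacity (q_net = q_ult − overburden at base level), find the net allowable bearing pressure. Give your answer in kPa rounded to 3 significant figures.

Overburden at base level: q = 17.4 × 3 = 52.2 kPa.
The water table is 1.94 m below the base (< B = 3.1 m), so the ½γBN_γ term uses γ̄ = γ' + (d_w/B)(γ − γ') = 9.39 + (1.94/3.1)(17.4 − 9.39) = 14.403 kN/m³.
Surcharge term q·N_q = 52.2 × 26.1 = 1362.4 kPa; self-weight term 0.5·γ·B·N_γ·s_γ = 0.5 × 14.403 × 3.1 × 24.4 × 0.6 = 326.83 kPa.
q_ult = 1362.4 + 326.83 = 1689.2 kPa.
q_net = 1689.2 − 52.2 = 1637 kPa.
q_all(net) = 1637 / 3 = 545.68 kPa.

q_all(net) ≈ 546 kPa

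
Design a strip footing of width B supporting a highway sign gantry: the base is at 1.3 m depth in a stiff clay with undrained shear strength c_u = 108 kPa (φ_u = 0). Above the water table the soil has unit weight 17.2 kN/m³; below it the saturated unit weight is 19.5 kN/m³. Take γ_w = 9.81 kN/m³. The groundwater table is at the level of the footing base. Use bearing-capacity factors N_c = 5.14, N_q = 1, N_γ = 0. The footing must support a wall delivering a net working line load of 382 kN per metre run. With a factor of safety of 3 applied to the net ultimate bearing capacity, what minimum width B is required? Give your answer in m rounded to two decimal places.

Overburden at base level: q = 17.2 × 1.3 = 22.36 kPa.
Cohesion term c·N_c = 108 × 5.14 = 555.12 kPa; surcharge term q·N_q = 22.36 × 1 = 22.36 kPa.
q_ult = 555.12 + 22.36 = 577.48 kPa.
For φ = 0 the ½γBN_γ term vanishes, so q_ult is independent of B. q_net = 577.48 − 22.36 = 555.12 kPa; q_all(net) = 555.12/3 = 185.04 kPa.
Required width B = w / q_all(net) = 382 / 185.04 = 2.064 m.

B = 2.06 m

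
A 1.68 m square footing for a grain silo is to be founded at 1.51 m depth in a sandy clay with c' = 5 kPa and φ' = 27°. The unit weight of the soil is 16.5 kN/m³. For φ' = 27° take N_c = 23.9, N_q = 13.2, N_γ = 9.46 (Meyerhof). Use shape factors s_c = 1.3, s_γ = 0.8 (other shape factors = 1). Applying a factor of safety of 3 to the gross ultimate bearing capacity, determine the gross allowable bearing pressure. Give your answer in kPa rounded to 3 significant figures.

Effective surcharge at the founding depth q = γ·D_f = 16.5 × 1.51 = 24.915 kPa.
q_ult = c·N_c·s_c + q·N_q + 0.5·γ·B·N_γ·s_γ
     = 5 × 23.9 × 1.3 + 24.915 × 13.2 + 0.5 × 16.5 × 1.68 × 9.46 × 0.8
     = 155.35 + 328.88 + 104.89 = 589.12 kPa.
q_all = q_ult / FS = 589.12 / 3 = 196.37 kPa.

q_all ≈ 196 kPa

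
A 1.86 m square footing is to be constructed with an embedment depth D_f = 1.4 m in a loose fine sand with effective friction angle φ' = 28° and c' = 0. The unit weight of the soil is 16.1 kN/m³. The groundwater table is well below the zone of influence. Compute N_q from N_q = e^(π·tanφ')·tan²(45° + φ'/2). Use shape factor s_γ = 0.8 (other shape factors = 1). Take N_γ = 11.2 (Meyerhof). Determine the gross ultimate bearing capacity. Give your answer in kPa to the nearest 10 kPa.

q_ult ≈ 470 kPa

tan28° = 0.5317, so N_q = e^(π×0.5317)·tan²(59°) = 5.314 × 2.77 = 14.72.
Effective surcharge at the founding depth q = γ·D_f = 16.1 × 1.4 = 22.54 kPa.
q_ult = q·N_q + 0.5·γ·B·N_γ·s_γ
     = 22.54 × 14.72 + 0.5 × 16.1 × 1.86 × 11.2 × 0.8
     = 331.79 + 134.16 = 465.94 kPa.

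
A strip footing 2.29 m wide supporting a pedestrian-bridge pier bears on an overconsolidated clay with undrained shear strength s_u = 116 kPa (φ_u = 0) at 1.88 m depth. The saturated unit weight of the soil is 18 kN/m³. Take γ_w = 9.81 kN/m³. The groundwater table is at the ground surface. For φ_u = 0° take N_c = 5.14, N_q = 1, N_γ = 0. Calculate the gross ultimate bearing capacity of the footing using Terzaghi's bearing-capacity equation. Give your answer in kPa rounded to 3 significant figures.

q_ult ≈ 612 kPa

With the water table at the surface the whole profile is submerged: γ' = 18 − 9.81 = 8.19 kN/m³, so q = γ'·D_f = 15.397 kPa.
q_ult = c·N_c + q·N_q
     = 116 × 5.14 + 15.397 × 1
     = 596.24 + 15.397 = 611.64 kPa.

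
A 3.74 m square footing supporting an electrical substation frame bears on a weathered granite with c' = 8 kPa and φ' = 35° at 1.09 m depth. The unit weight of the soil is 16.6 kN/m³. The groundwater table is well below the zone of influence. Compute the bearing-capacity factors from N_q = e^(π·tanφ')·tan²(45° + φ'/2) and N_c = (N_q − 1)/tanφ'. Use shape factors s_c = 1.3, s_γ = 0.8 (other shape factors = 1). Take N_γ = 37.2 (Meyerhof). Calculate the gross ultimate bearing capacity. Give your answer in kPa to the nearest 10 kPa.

tan35° = 0.7002, so N_q = e^(π×0.7002)·tan²(62.5°) = 9.023 × 3.69 = 33.3.
N_c = (33.3 − 1)/tan35° = 46.12.
Effective surcharge at the founding depth q = γ·D_f = 16.6 × 1.09 = 18.094 kPa.
q_ult = c·N_c·s_c + q·N_q + 0.5·γ·B·N_γ·s_γ
     = 8 × 46.124 × 1.3 + 18.094 × 33.296 + 0.5 × 16.6 × 3.74 × 37.2 × 0.8
     = 479.69 + 602.46 + 923.81 = 2006 kPa.

q_ult ≈ 2010 kPa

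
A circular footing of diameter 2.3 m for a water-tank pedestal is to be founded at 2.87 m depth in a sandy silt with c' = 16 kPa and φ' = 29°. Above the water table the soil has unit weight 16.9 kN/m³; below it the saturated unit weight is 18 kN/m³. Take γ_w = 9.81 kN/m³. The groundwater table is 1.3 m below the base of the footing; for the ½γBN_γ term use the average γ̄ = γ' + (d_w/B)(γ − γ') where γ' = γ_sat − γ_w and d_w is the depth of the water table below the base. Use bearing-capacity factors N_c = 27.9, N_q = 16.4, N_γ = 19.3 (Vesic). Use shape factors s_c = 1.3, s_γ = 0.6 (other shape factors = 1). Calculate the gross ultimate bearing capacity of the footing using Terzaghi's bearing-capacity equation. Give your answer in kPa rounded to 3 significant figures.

q_ult ≈ 1550 kPa

q = γ·D_f = 16.9 × 2.87 = 48.503 kPa.
γ' = 8.19 kN/m³; averaging over the depth B below the base, γ̄ = γ' + (d_w/B)(γ − γ') = 13.113 kN/m³.
c·N_c·s_c = 16 × 27.9 × 1.3 = 580.32 kPa
q·N_q = 48.503 × 16.4 = 795.45 kPa
0.5·γ·B·N_γ·s_γ = 0.5 × 13.113 × 2.3 × 19.3 × 0.6 = 174.63 kPa
q_ult = 580.32 + 795.45 + 174.63 = 1550.4 kPa.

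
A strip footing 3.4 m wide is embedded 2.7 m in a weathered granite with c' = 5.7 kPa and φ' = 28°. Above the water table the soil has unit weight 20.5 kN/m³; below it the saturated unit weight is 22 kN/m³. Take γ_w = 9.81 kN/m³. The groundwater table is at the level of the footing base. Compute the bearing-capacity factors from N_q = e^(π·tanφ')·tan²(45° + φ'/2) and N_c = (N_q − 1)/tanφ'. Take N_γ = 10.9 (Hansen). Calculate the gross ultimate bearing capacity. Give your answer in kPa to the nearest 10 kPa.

tan28° = 0.5317, so N_q = e^(π×0.5317)·tan²(59°) = 5.314 × 2.77 = 14.72.
N_c = (14.72 − 1)/tan28° = 25.8.
Effective surcharge at the founding depth q = γ·D_f = 20.5 × 2.7 = 55.35 kPa.
The water table coincides with the base, so in the self-weight term γ → γ' = 12.19 kN/m³.
q_ult = c·N_c + q·N_q + 0.5·γ·B·N_γ
     = 5.7 × 25.803 + 55.35 × 14.72 + 0.5 × 12.19 × 3.4 × 10.9
     = 147.08 + 814.75 + 225.88 = 1187.7 kPa.

q_ult ≈ 1190 kPa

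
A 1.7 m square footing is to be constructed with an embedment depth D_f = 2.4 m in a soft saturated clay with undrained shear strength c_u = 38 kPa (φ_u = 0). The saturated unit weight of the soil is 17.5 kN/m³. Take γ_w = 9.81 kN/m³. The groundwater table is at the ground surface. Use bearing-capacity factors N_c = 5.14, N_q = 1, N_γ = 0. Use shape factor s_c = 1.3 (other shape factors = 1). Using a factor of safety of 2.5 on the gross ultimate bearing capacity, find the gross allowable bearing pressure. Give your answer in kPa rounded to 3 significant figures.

Water table at ground surface, so effective unit weight γ' = 17.5 − 9.81 = 7.69 kN/m³ is used throughout; overburden q = 7.69 × 2.4 = 18.456 kPa.
Cohesion term c·N_c·s_c = 38 × 5.14 × 1.3 = 253.92 kPa; surcharge term q·N_q = 18.456 × 1 = 18.456 kPa.
q_ult = 253.92 + 18.456 = 272.37 kPa.
q_all = 272.37 / 2.5 = 108.95 kPa.

q_all ≈ 109 kPa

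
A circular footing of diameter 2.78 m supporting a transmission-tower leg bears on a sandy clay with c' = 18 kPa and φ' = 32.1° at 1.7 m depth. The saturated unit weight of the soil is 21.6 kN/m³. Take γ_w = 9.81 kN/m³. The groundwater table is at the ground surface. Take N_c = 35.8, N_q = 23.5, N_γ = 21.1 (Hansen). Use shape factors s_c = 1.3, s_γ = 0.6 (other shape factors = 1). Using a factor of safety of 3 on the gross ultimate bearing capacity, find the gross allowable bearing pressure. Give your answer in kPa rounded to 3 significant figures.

q_all ≈ 505 kPa

With the water table at the surface the whole profile is submerged: γ' = 21.6 − 9.81 = 11.79 kN/m³, so q = γ'·D_f = 20.043 kPa; the same γ' applies in the ½γBN_γ term.
q_ult = c·N_c·s_c + q·N_q + 0.5·γ·B·N_γ·s_γ
     = 18 × 35.8 × 1.3 + 20.043 × 23.5 + 0.5 × 11.79 × 2.78 × 21.1 × 0.6
     = 837.72 + 471.01 + 207.47 = 1516.2 kPa.
q_all = 1516.2 / 3 = 505.4 kPa.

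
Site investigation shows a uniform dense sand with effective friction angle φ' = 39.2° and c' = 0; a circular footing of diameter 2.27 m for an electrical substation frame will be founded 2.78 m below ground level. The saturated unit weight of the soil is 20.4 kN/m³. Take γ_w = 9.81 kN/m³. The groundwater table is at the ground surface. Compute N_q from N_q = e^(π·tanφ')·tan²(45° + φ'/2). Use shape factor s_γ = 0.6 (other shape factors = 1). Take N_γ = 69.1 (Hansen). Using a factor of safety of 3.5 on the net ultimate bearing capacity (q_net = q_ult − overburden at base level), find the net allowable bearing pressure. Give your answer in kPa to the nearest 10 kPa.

q_all(net) ≈ 620 kPa

N_q = e^(π·tan39.2°)·tan²(64.6°) = 57.5.
γ' = 20.4 − 9.81 = 10.59 kN/m³ (submerged throughout). q = 10.59 × 2.78 = 29.44 kPa; the same γ' applies in the ½γBN_γ term.
q·N_q = 29.44 × 57.501 = 1692.8 kPa
0.5·γ·B·N_γ·s_γ = 0.5 × 10.59 × 2.27 × 69.1 × 0.6 = 498.33 kPa
q_ult = 1692.8 + 498.33 = 2191.2 kPa.
q_net = 2191.2 − 29.44 = 2161.7 kPa.
q_all(net) = 2161.7 / 3.5 = 617.64 kPa.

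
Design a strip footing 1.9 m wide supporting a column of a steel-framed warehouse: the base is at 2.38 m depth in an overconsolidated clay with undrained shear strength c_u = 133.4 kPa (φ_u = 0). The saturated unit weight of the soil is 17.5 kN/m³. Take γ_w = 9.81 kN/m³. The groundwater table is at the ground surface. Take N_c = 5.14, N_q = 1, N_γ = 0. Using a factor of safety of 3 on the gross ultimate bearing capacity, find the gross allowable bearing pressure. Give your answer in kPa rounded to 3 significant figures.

q_all ≈ 235 kPa

Water table at ground surface, so effective unit weight γ' = 17.5 − 9.81 = 7.69 kN/m³ is used throughout; overburden q = 7.69 × 2.38 = 18.302 kPa.
Cohesion term c·N_c = 133.4 × 5.14 = 685.68 kPa; surcharge term q·N_q = 18.302 × 1 = 18.302 kPa.
q_ult = 685.68 + 18.302 = 703.98 kPa.
q_all = 703.98 / 3 = 234.66 kPa.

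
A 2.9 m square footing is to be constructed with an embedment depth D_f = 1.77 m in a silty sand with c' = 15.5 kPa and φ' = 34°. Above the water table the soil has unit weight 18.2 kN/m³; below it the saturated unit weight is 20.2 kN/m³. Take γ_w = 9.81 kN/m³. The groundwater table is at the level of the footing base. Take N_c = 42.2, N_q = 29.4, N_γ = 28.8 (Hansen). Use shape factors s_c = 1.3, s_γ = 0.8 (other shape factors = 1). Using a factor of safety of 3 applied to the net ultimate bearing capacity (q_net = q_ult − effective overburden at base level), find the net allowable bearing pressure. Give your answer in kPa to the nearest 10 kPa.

Overburden at base level: q = 18.2 × 1.77 = 32.214 kPa.
Below the base the soil is submerged, so the ½γBN_γ term uses γ' = 20.2 − 9.81 = 10.39 kN/m³.
Cohesion term c·N_c·s_c = 15.5 × 42.2 × 1.3 = 850.33 kPa; surcharge term q·N_q = 32.214 × 29.4 = 947.09 kPa; self-weight term 0.5·γ·B·N_γ·s_γ = 0.5 × 10.39 × 2.9 × 28.8 × 0.8 = 347.11 kPa.
q_ult = 850.33 + 947.09 + 347.11 = 2144.5 kPa.
Net ultimate: q_net = 2144.5 − 32.214 = 2112.3 kPa.
q_all(net) = 2112.3 / 3 = 704.11 kPa.

q_all(net) ≈ 700 kPa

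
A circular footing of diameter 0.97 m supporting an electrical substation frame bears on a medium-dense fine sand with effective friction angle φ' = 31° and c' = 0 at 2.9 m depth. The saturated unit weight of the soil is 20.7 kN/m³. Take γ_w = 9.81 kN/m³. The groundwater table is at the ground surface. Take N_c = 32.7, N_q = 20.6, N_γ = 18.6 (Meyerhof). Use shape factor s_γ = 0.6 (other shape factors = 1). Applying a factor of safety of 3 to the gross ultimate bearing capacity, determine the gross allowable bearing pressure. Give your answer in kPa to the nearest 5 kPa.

q_all ≈ 235 kPa

Water table at ground surface, so effective unit weight γ' = 20.7 − 9.81 = 10.89 kN/m³ is used throughout; overburden q = 10.89 × 2.9 = 31.581 kPa; the same γ' applies in the ½γBN_γ term.
Surcharge term q·N_q = 31.581 × 20.6 = 650.57 kPa; self-weight term 0.5·γ·B·N_γ·s_γ = 0.5 × 10.89 × 0.97 × 18.6 × 0.6 = 58.943 kPa.
q_ult = 650.57 + 58.943 = 709.51 kPa.
q_all = q_ult / FS = 709.51 / 3 = 236.5 kPa.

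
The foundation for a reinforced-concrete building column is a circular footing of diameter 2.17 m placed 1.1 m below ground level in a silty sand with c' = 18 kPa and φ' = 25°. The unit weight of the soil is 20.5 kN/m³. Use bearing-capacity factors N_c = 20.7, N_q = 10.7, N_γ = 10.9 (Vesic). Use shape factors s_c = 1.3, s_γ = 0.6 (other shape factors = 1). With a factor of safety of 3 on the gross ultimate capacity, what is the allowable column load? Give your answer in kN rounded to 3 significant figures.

P_all ≈ 1070 kN

q = γ·D_f = 20.5 × 1.1 = 22.55 kPa.
c·N_c·s_c = 18 × 20.7 × 1.3 = 484.38 kPa
q·N_q = 22.55 × 10.7 = 241.28 kPa
0.5·γ·B·N_γ·s_γ = 0.5 × 20.5 × 2.17 × 10.9 × 0.6 = 145.47 kPa
q_ult = 484.38 + 241.28 + 145.47 = 871.13 kPa.
Gross allowable pressure q_all = 871.13 / 3 = 290.38 kPa.
Footing area = 3.6984 m², so allowable column load = 290.38 × 3.6984 = 1073.9 kN.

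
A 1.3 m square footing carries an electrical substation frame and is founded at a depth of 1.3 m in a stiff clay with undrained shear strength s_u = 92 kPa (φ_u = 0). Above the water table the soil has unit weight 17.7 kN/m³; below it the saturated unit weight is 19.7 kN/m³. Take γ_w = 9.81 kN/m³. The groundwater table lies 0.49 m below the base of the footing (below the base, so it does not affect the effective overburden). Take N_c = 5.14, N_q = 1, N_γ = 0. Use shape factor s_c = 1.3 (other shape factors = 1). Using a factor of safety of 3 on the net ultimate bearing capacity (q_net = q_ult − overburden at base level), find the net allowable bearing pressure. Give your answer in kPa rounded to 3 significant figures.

q = γ·D_f = 17.7 × 1.3 = 23.01 kPa.
c·N_c·s_c = 92 × 5.14 × 1.3 = 614.74 kPa
q·N_q = 23.01 × 1 = 23.01 kPa
q_ult = 614.74 + 23.01 = 637.75 kPa.
q_net = 637.75 − 23.01 = 614.74 kPa.
q_all(net) = 614.74 / 3 = 204.91 kPa.

q_all(net) ≈ 205 kPa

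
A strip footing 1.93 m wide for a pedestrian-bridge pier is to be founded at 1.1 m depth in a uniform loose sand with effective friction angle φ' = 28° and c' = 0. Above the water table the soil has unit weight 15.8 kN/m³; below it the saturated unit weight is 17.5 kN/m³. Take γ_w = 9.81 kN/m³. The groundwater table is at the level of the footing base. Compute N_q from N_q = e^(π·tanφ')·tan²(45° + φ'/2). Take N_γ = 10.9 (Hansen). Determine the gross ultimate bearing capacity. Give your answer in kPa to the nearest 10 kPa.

q_ult ≈ 340 kPa

tan28° = 0.5317, so N_q = e^(π×0.5317)·tan²(59°) = 5.314 × 2.77 = 14.72.
q = γ·D_f = 15.8 × 1.1 = 17.38 kPa.
For the ½γBN_γ term take γ' = 17.5 − 9.81 = 7.69 kN/m³ (soil below base is submerged).
q·N_q = 17.38 × 14.72 = 255.83 kPa
0.5·γ·B·N_γ = 0.5 × 7.69 × 1.93 × 10.9 = 80.887 kPa
q_ult = 255.83 + 80.887 = 336.72 kPa.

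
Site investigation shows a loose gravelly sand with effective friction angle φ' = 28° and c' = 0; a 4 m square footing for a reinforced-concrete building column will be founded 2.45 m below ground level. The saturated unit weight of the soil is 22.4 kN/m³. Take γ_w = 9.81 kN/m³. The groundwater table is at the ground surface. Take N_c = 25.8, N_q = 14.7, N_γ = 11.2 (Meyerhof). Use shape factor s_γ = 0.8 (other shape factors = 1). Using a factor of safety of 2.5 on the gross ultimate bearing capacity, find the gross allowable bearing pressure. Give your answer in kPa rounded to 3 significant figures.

With the water table at the surface the whole profile is submerged: γ' = 22.4 − 9.81 = 12.59 kN/m³, so q = γ'·D_f = 30.845 kPa; the same γ' applies in the ½γBN_γ term.
q_ult = q·N_q + 0.5·γ·B·N_γ·s_γ
     = 30.845 × 14.7 + 0.5 × 12.59 × 4 × 11.2 × 0.8
     = 453.43 + 225.61 = 679.04 kPa.
q_all = 679.04 / 2.5 = 271.62 kPa.

q_all ≈ 272 kPa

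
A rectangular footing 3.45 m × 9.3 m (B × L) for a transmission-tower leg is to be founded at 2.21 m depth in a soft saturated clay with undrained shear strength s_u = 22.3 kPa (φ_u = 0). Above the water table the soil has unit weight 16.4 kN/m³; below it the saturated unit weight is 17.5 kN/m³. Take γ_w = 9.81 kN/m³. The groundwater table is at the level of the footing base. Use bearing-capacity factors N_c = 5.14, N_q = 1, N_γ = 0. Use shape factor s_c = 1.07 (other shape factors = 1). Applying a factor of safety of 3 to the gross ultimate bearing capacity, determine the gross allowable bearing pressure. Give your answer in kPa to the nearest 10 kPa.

q_all ≈ 50 kPa

Overburden at base level: q = 16.4 × 2.21 = 36.244 kPa.
Cohesion term c·N_c·s_c = 22.3 × 5.14 × 1.07 = 122.65 kPa; surcharge term q·N_q = 36.244 × 1 = 36.244 kPa.
q_ult = 122.65 + 36.244 = 158.89 kPa.
q_all = q_ult / FS = 158.89 / 3 = 52.963 kPa.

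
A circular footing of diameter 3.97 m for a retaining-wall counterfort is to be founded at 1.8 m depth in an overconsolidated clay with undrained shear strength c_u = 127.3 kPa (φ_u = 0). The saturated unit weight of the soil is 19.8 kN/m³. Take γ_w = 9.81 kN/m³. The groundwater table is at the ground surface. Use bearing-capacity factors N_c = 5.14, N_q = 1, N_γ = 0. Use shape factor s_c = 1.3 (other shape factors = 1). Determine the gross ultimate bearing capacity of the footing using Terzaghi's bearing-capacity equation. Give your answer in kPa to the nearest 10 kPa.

Water table at ground surface, so effective unit weight γ' = 19.8 − 9.81 = 9.99 kN/m³ is used throughout; overburden q = 9.99 × 1.8 = 17.982 kPa.
Cohesion term c·N_c·s_c = 127.3 × 5.14 × 1.3 = 850.62 kPa; surcharge term q·N_q = 17.982 × 1 = 17.982 kPa.
q_ult = 850.62 + 17.982 = 868.6 kPa.

q_ult ≈ 870 kPa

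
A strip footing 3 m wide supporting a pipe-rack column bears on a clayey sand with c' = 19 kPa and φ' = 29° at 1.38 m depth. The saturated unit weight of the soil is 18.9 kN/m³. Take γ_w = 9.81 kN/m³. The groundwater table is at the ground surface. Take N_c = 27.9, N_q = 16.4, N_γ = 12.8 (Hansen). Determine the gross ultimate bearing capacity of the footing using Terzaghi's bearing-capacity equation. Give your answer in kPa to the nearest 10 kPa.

q_ult ≈ 910 kPa

Water table at ground surface, so effective unit weight γ' = 18.9 − 9.81 = 9.09 kN/m³ is used throughout; overburden q = 9.09 × 1.38 = 12.544 kPa; the same γ' applies in the ½γBN_γ term.
Cohesion term c·N_c = 19 × 27.9 = 530.1 kPa; surcharge term q·N_q = 12.544 × 16.4 = 205.72 kPa; self-weight term 0.5·γ·B·N_γ = 0.5 × 9.09 × 3 × 12.8 = 174.53 kPa.
q_ult = 530.1 + 205.72 + 174.53 = 910.35 kPa.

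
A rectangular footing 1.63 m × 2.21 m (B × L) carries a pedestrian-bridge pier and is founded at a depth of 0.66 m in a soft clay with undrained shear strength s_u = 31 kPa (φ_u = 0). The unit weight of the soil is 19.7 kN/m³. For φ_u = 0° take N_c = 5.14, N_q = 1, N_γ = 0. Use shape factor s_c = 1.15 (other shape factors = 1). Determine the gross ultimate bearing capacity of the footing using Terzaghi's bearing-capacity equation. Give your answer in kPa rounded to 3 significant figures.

q = γ·D_f = 19.7 × 0.66 = 13.002 kPa.
c·N_c·s_c = 31 × 5.14 × 1.15 = 183.24 kPa
q·N_q = 13.002 × 1 = 13.002 kPa
q_ult = 183.24 + 13.002 = 196.24 kPa.

q_ult ≈ 196 kPa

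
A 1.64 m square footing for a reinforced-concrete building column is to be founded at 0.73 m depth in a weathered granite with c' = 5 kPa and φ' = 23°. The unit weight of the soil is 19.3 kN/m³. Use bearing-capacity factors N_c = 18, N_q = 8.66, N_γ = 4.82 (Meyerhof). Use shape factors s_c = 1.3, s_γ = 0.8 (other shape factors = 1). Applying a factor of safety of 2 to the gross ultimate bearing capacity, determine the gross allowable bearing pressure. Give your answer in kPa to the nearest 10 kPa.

q_all ≈ 150 kPa

Effective surcharge at the founding depth q = γ·D_f = 19.3 × 0.73 = 14.089 kPa.
q_ult = c·N_c·s_c + q·N_q + 0.5·γ·B·N_γ·s_γ
     = 5 × 18 × 1.3 + 14.089 × 8.66 + 0.5 × 19.3 × 1.64 × 4.82 × 0.8
     = 117 + 122.01 + 61.025 = 300.04 kPa.
q_all = q_ult / FS = 300.04 / 2 = 150.02 kPa.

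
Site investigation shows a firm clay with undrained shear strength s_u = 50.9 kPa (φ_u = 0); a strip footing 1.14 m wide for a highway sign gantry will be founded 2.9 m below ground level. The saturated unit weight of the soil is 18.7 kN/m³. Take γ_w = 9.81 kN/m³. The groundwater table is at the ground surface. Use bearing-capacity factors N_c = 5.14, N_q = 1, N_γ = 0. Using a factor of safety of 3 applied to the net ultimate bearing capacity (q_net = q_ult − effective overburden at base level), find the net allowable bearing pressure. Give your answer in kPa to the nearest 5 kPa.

q_all(net) ≈ 85 kPa

γ' = 18.7 − 9.81 = 8.89 kN/m³ (submerged throughout). q = 8.89 × 2.9 = 25.781 kPa.
c·N_c = 50.9 × 5.14 = 261.63 kPa
q·N_q = 25.781 × 1 = 25.781 kPa
q_ult = 261.63 + 25.781 = 287.41 kPa.
Net ultimate: q_net = 287.41 − 25.781 = 261.63 kPa.
q_all(net) = 261.63 / 3 = 87.209 kPa.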